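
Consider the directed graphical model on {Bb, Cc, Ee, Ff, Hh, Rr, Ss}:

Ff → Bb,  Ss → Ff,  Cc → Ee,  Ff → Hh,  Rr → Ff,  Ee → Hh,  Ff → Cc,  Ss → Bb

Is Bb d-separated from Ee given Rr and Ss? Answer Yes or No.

Enumerating the 4 paths from Bb to Ee and testing each for blocking by {Rr, Ss}:
Path 1: Bb ← Ff → Hh ← Ee
  Hh is a collider here and neither Hh nor any of its descendants is conditioned on, so the collider stays closed — the path is blocked at Hh.
Path 2: Bb ← Ff → Cc → Ee
  Ff is a fork and Ff is not conditioned on; Cc is a chain and Cc is not conditioned on — no node blocks this path, so it is active.
Path 3: Bb ← Ss → Ff → Hh ← Ee
  Ss is a fork here and Ss is conditioned on, so the path is blocked at Ss.
Path 4: Bb ← Ss → Ff → Cc → Ee
  Ss is a fork here and Ss is conditioned on, so the path is blocked at Ss.
At least one path is unblocked, so d-separation fails.

No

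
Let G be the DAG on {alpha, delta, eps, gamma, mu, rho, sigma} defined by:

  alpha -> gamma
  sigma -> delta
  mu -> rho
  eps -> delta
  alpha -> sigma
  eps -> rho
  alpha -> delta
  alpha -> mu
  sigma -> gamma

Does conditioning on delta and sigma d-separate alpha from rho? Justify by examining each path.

There are 4 undirected paths between alpha and rho; checking each against the conditioning set {delta, sigma}:
Path 1: alpha → mu → rho
  mu is a chain and mu is not conditioned on — no node blocks this path, so it is active.
Path 2: alpha → gamma ← sigma → delta ← eps → rho
  gamma is a collider here and neither gamma nor any of its descendants is conditioned on, so the collider stays closed — the path is blocked at gamma.
Path 3: alpha → delta ← eps → rho
  delta is a collider and delta is conditioned on, which opens it; eps is a fork and eps is not conditioned on — no node blocks this path, so it is active.
Path 4: alpha → sigma → delta ← eps → rho
  sigma is a chain here and sigma is conditioned on, so the path is blocked at sigma.
Since the path alpha → mu → rho is active, alpha and rho are not d-separated given {delta, sigma}.

No — alpha and rho are not d-separated given {delta, sigma}.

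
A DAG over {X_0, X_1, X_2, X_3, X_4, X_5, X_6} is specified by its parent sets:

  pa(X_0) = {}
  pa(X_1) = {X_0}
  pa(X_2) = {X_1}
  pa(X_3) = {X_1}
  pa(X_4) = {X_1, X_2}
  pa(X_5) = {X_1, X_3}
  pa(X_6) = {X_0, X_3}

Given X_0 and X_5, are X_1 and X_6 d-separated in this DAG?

There are 3 undirected paths between X_1 and X_6; checking each against the conditioning set {X_0, X_5}:
Path 1: X_1 → X_5 ← X_3 → X_6
  X_5 is a collider and X_5 is conditioned on, which opens it; X_3 is a fork and X_3 is not conditioned on — no node blocks this path, so it is active.
Path 2: X_1 → X_3 → X_6
  X_3 is a chain and X_3 is not conditioned on — no node blocks this path, so it is active.
Path 3: X_1 ← X_0 → X_6
  X_0 is a fork here and X_0 is conditioned on, so the path is blocked at X_0.
Since the path X_1 → X_5 ← X_3 → X_6 is active, X_1 and X_6 are not d-separated given {X_0, X_5}.

No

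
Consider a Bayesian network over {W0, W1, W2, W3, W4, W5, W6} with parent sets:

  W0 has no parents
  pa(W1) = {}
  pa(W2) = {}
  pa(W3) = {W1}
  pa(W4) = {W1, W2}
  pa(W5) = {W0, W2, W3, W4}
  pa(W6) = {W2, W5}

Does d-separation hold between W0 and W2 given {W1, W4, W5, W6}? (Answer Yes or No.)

No

Enumerating the 4 paths from W0 to W2 and testing each for blocking by {W1, W4, W5, W6}:
Path 1: W0 → W5 ← W4 ← W2
  W4 is a chain here and W4 is conditioned on, so the path is blocked at W4.
Path 2: W0 → W5 → W6 ← W2
  W5 is a chain here and W5 is conditioned on, so the path is blocked at W5.
Path 3: W0 → W5 ← W3 ← W1 → W4 ← W2
  W1 is a fork here and W1 is conditioned on, so the path is blocked at W1.
Path 4: W0 → W5 ← W2
  W5 is a collider and W5 is conditioned on, which opens it — no node blocks this path, so it is active.
Since the path W0 → W5 ← W2 is active, W0 and W2 are not d-separated given {W1, W4, W5, W6}.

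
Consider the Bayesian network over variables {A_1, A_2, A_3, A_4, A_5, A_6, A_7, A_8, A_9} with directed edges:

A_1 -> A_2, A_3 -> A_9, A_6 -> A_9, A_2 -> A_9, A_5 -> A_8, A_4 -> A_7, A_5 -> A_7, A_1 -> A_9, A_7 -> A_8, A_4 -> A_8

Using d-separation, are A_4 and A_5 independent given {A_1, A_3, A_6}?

Enumerating the 4 paths from A_4 to A_5 and testing each for blocking by {A_1, A_3, A_6}:
Path 1: A_4 → A_7 ← A_5
  A_7 is a collider here and neither A_7 nor any of its descendants is conditioned on, so the collider stays closed — the path is blocked at A_7.
Path 2: A_4 → A_7 → A_8 ← A_5
  A_8 is a collider here and neither A_8 nor any of its descendants is conditioned on, so the collider stays closed — the path is blocked at A_8.
Path 3: A_4 → A_8 ← A_5
  A_8 is a collider here and neither A_8 nor any of its descendants is conditioned on, so the collider stays closed — the path is blocked at A_8.
Path 4: A_4 → A_8 ← A_7 ← A_5
  A_8 is a collider here and neither A_8 nor any of its descendants is conditioned on, so the collider stays closed — the path is blocked at A_8.
Since every path is blocked, d-separation holds.

Yes — A_4 and A_5 are d-separated given {A_1, A_3, A_6}.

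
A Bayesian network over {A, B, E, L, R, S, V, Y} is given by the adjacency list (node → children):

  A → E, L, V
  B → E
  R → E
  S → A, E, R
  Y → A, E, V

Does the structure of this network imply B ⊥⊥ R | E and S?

No

5 paths connect B and R; each must be blocked for d-separation to hold:
Path 1: B → E ← S → R
  S is a fork here and S is conditioned on, so the path is blocked at S.
Path 2: B → E ← R
  E is a collider and E is conditioned on, which opens it — no node blocks this path, so it is active.
Path 3: B → E ← A ← S → R
  S is a fork here and S is conditioned on, so the path is blocked at S.
Path 4: B → E ← Y → A ← S → R
  S is a fork here and S is conditioned on, so the path is blocked at S.
Path 5: B → E ← Y → V ← A ← S → R
  V is a collider here and neither V nor any of its descendants is conditioned on, so the collider stays closed — the path is blocked at V.
At least one path is unblocked, so d-separation fails.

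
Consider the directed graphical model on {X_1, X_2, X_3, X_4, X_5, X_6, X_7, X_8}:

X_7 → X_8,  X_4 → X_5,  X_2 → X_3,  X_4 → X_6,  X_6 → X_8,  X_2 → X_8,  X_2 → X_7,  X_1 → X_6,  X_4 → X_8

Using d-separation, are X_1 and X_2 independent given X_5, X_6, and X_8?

There are 4 undirected paths between X_1 and X_2; checking each against the conditioning set {X_5, X_6, X_8}:
Path 1: X_1 → X_6 ← X_4 → X_8 ← X_7 ← X_2
  X_6 is a collider and X_6 is conditioned on, which opens it; X_4 is a fork and X_4 is not conditioned on; X_8 is a collider and X_8 is conditioned on, which opens it; X_7 is a chain and X_7 is not conditioned on — no node blocks this path, so it is active.
Path 2: X_1 → X_6 ← X_4 → X_8 ← X_2
  X_6 is a collider and X_6 is conditioned on, which opens it; X_4 is a fork and X_4 is not conditioned on; X_8 is a collider and X_8 is conditioned on, which opens it — no node blocks this path, so it is active.
Path 3: X_1 → X_6 → X_8 ← X_7 ← X_2
  X_6 is a chain here and X_6 is conditioned on, so the path is blocked at X_6.
Path 4: X_1 → X_6 → X_8 ← X_2
  X_6 is a chain here and X_6 is conditioned on, so the path is blocked at X_6.
Because an active path exists, X_1 and X_2 are not d-separated.

No — X_1 and X_2 are not d-separated given {X_5, X_6, X_8}.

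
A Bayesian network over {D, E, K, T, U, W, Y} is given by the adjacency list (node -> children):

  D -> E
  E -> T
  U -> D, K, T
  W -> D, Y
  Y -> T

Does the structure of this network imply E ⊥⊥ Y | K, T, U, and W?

No

Enumerating the 4 paths from E to Y and testing each for blocking by {K, T, U, W}:
Path 1: E ← D ← U → T ← Y
  U is a fork here and U is conditioned on, so the path is blocked at U.
Path 2: E ← D ← W → Y
  W is a fork here and W is conditioned on, so the path is blocked at W.
Path 3: E → T ← U → D ← W → Y
  U is a fork here and U is conditioned on, so the path is blocked at U.
Path 4: E → T ← Y
  T is a collider and T is conditioned on, which opens it — no node blocks this path, so it is active.
At least one path is unblocked, so d-separation fails.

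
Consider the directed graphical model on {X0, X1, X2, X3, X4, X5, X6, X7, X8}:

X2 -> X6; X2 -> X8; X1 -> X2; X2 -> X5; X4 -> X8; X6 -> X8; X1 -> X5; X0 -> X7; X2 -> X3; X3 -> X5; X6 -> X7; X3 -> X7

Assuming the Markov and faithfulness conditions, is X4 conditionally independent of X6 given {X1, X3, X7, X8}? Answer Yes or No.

There are 5 undirected paths between X4 and X6; checking each against the conditioning set {X1, X3, X7, X8}:
Path 1: X4 → X8 ← X2 → X5 ← X3 → X7 ← X6
  X5 is a collider here and neither X5 nor any of its descendants is conditioned on, so the collider stays closed — the path is blocked at X5.
Path 2: X4 → X8 ← X2 → X3 → X7 ← X6
  X3 is a chain here and X3 is conditioned on, so the path is blocked at X3.
Path 3: X4 → X8 ← X2 → X6
  X8 is a collider and X8 is conditioned on, which opens it; X2 is a fork and X2 is not conditioned on — no node blocks this path, so it is active.
Path 4: X4 → X8 ← X2 ← X1 → X5 ← X3 → X7 ← X6
  X1 is a fork here and X1 is conditioned on, so the path is blocked at X1.
Path 5: X4 → X8 ← X6
  X8 is a collider and X8 is conditioned on, which opens it — no node blocks this path, so it is active.
Since the path X4 → X8 ← X2 → X6 is active, X4 and X6 are not d-separated given {X1, X3, X7, X8}.

No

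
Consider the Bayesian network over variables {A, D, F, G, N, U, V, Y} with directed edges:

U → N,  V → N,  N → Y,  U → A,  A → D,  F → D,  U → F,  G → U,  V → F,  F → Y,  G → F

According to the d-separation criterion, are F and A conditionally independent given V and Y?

Enumerating the 5 paths from F to A and testing each for blocking by {V, Y}:
Path 1: F → Y ← N ← U → A
  Y is a collider and Y is conditioned on, which opens it; N is a chain and N is not conditioned on; U is a fork and U is not conditioned on — no node blocks this path, so it is active.
Path 2: F → D ← A
  D is a collider here and neither D nor any of its descendants is conditioned on, so the collider stays closed — the path is blocked at D.
Path 3: F ← G → U → A
  G is a fork and G is not conditioned on; U is a chain and U is not conditioned on — no node blocks this path, so it is active.
Path 4: F ← V → N ← U → A
  V is a fork here and V is conditioned on, so the path is blocked at V.
Path 5: F ← U → A
  U is a fork and U is not conditioned on — no node blocks this path, so it is active.
Since the path F → Y ← N ← U → A is active, F and A are not d-separated given {V, Y}.

No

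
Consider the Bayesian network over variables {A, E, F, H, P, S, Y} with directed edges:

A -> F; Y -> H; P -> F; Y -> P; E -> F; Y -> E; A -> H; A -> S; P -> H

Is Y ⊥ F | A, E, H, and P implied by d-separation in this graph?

Yes

There are 5 undirected paths between Y and F; checking each against the conditioning set {A, E, H, P}:
Path 1: Y → H ← A → F
  A is a fork here and A is conditioned on, so the path is blocked at A.
Path 2: Y → H ← P → F
  P is a fork here and P is conditioned on, so the path is blocked at P.
Path 3: Y → E → F
  E is a chain here and E is conditioned on, so the path is blocked at E.
Path 4: Y → P → H ← A → F
  P is a chain here and P is conditioned on, so the path is blocked at P.
Path 5: Y → P → F
  P is a chain here and P is conditioned on, so the path is blocked at P.
All paths are blocked; Y ⊥ F | {A, E, H, P} holds.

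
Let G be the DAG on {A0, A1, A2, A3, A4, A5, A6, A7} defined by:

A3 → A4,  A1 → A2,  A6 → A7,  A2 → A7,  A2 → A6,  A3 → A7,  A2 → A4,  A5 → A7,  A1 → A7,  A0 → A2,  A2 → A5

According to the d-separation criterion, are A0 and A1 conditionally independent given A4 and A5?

No

Enumerating the 5 paths from A0 to A1 and testing each for blocking by {A4, A5}:
Path 1: A0 → A2 → A6 → A7 ← A1
  A7 is a collider here and neither A7 nor any of its descendants is conditioned on, so the collider stays closed — the path is blocked at A7.
Path 2: A0 → A2 → A4 ← A3 → A7 ← A1
  A7 is a collider here and neither A7 nor any of its descendants is conditioned on, so the collider stays closed — the path is blocked at A7.
Path 3: A0 → A2 → A7 ← A1
  A7 is a collider here and neither A7 nor any of its descendants is conditioned on, so the collider stays closed — the path is blocked at A7.
Path 4: A0 → A2 → A5 → A7 ← A1
  A5 is a chain here and A5 is conditioned on, so the path is blocked at A5.
Path 5: A0 → A2 ← A1
  A2 is a collider and its descendant A4 is conditioned on, which opens it — no node blocks this path, so it is active.
Because an active path exists, A0 and A1 are not d-separated.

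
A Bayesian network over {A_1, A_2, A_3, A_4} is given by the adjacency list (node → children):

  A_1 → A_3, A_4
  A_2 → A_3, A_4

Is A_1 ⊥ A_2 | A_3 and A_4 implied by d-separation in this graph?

Enumerating the 2 paths from A_1 to A_2 and testing each for blocking by {A_3, A_4}:
  1. A_1 → A_4 ← A_2 — A_4:collider[open] ⇒ active
  2. A_1 → A_3 ← A_2 — A_3:collider[open] ⇒ active
Since the path A_1 → A_4 ← A_2 is active, A_1 and A_2 are not d-separated given {A_3, A_4}.

No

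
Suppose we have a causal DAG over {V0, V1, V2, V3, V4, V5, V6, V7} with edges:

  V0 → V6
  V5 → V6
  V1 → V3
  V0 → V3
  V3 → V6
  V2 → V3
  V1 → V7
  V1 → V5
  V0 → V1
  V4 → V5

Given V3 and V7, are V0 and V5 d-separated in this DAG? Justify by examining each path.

No — V0 and V5 are not d-separated given {V3, V7}.

We examine all 6 paths between V0 and V5:
  1. V0 → V6 ← V5 — V6:collider[blocks] ⇒ blocked
  2. V0 → V6 ← V3 ← V1 → V5 — V6:collider[blocks]; V3:chain[blocks]; V1:fork[open] ⇒ blocked
  3. V0 → V1 → V5 — V1:chain[open] ⇒ active
  4. V0 → V1 → V3 → V6 ← V5 — V1:chain[open]; V3:chain[blocks]; V6:collider[blocks] ⇒ blocked
  5. V0 → V3 → V6 ← V5 — V3:chain[blocks]; V6:collider[blocks] ⇒ blocked
  6. V0 → V3 ← V1 → V5 — V3:collider[open]; V1:fork[open] ⇒ active
Because an active path exists, V0 and V5 are not d-separated.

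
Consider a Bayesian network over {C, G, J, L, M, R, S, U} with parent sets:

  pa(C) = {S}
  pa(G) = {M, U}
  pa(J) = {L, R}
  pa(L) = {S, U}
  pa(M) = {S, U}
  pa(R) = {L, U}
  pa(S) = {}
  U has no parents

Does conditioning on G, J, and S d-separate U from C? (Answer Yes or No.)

5 paths connect U and C; each must be blocked for d-separation to hold:
  1. U → L ← S → C — L:collider[open]; S:fork[blocks] ⇒ blocked
  2. U → M ← S → C — M:collider[open]; S:fork[blocks] ⇒ blocked
  3. U → R ← L ← S → C — R:collider[open]; L:chain[open]; S:fork[blocks] ⇒ blocked
  4. U → R → J ← L ← S → C — R:chain[open]; J:collider[open]; L:chain[open]; S:fork[blocks] ⇒ blocked
  5. U → G ← M ← S → C — G:collider[open]; M:chain[open]; S:fork[blocks] ⇒ blocked
Since every path is blocked, d-separation holds.

Yes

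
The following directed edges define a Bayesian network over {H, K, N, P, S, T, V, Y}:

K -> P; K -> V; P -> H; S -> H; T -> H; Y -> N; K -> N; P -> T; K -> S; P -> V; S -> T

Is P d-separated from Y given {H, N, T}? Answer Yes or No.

No — P and Y are not d-separated given {H, N, T}.

We examine all 6 paths between P and Y:
Path 1: P ← K → N ← Y
  K is a fork and K is not conditioned on; N is a collider and N is conditioned on, which opens it — no node blocks this path, so it is active.
Path 2: P → H ← S ← K → N ← Y
  H is a collider and H is conditioned on, which opens it; S is a chain and S is not conditioned on; K is a fork and K is not conditioned on; N is a collider and N is conditioned on, which opens it — no node blocks this path, so it is active.
Path 3: P → H ← T ← S ← K → N ← Y
  T is a chain here and T is conditioned on, so the path is blocked at T.
Path 4: P → V ← K → N ← Y
  V is a collider here and neither V nor any of its descendants is conditioned on, so the collider stays closed — the path is blocked at V.
Path 5: P → T → H ← S ← K → N ← Y
  T is a chain here and T is conditioned on, so the path is blocked at T.
Path 6: P → T ← S ← K → N ← Y
  T is a collider and T is conditioned on, which opens it; S is a chain and S is not conditioned on; K is a fork and K is not conditioned on; N is a collider and N is conditioned on, which opens it — no node blocks this path, so it is active.
Because an active path exists, P and Y are not d-separated.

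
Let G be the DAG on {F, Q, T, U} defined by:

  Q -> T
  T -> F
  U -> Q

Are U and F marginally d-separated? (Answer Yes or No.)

No

Only one path connects U and F:
Path 1: U → Q → T → F
  Q is a chain and Q is not conditioned on; T is a chain and T is not conditioned on — no node blocks this path, so it is active.
At least one path is unblocked, so d-separation fails.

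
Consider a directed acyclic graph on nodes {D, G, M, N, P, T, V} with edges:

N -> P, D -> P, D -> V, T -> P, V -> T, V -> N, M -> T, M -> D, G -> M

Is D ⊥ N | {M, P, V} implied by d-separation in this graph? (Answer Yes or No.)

No — D and N are not d-separated given {M, P, V}.

We examine all 6 paths between D and N:
Path 1: D ← M → T ← V → N
  M is a fork here and M is conditioned on, so the path is blocked at M.
Path 2: D ← M → T → P ← N
  M is a fork here and M is conditioned on, so the path is blocked at M.
Path 3: D → V → T → P ← N
  V is a chain here and V is conditioned on, so the path is blocked at V.
Path 4: D → V → N
  V is a chain here and V is conditioned on, so the path is blocked at V.
Path 5: D → P ← T ← V → N
  V is a fork here and V is conditioned on, so the path is blocked at V.
Path 6: D → P ← N
  P is a collider and P is conditioned on, which opens it — no node blocks this path, so it is active.
Because an active path exists, D and N are not d-separated.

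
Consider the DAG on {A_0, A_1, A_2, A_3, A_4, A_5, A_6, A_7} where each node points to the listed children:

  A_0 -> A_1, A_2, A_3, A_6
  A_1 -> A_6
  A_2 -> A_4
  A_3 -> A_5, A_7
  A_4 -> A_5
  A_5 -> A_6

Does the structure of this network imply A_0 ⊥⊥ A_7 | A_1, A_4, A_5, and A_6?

No

We examine all 4 paths between A_0 and A_7:
  1. A_0 → A_2 → A_4 → A_5 ← A_3 → A_7 — A_2:chain[open]; A_4:chain[blocks]; A_5:collider[open]; A_3:fork[open] ⇒ blocked
  2. A_0 → A_1 → A_6 ← A_5 ← A_3 → A_7 — A_1:chain[blocks]; A_6:collider[open]; A_5:chain[blocks]; A_3:fork[open] ⇒ blocked
  3. A_0 → A_6 ← A_5 ← A_3 → A_7 — A_6:collider[open]; A_5:chain[blocks]; A_3:fork[open] ⇒ blocked
  4. A_0 → A_3 → A_7 — A_3:chain[open] ⇒ active
Since the path A_0 → A_3 → A_7 is active, A_0 and A_7 are not d-separated given {A_1, A_4, A_5, A_6}.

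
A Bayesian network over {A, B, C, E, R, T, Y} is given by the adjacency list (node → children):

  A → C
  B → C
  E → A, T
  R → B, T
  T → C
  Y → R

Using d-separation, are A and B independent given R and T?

There are 4 undirected paths between A and B; checking each against the conditioning set {R, T}:
Path 1: A → C ← T ← R → B
  C is a collider here and neither C nor any of its descendants is conditioned on, so the collider stays closed — the path is blocked at C.
Path 2: A → C ← B
  C is a collider here and neither C nor any of its descendants is conditioned on, so the collider stays closed — the path is blocked at C.
Path 3: A ← E → T ← R → B
  R is a fork here and R is conditioned on, so the path is blocked at R.
Path 4: A ← E → T → C ← B
  T is a chain here and T is conditioned on, so the path is blocked at T.
Since every path is blocked, d-separation holds.

Yes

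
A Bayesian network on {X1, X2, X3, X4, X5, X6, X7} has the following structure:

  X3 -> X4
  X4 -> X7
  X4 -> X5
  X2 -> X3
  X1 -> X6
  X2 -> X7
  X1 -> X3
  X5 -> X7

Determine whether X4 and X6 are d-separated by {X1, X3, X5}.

Yes

We examine all 3 paths between X4 and X6:
Path 1: X4 → X5 → X7 ← X2 → X3 ← X1 → X6
  X5 is a chain here and X5 is conditioned on, so the path is blocked at X5.
Path 2: X4 → X7 ← X2 → X3 ← X1 → X6
  X7 is a collider here and neither X7 nor any of its descendants is conditioned on, so the collider stays closed — the path is blocked at X7.
Path 3: X4 ← X3 ← X1 → X6
  X3 is a chain here and X3 is conditioned on, so the path is blocked at X3.
Since every path is blocked, d-separation holds.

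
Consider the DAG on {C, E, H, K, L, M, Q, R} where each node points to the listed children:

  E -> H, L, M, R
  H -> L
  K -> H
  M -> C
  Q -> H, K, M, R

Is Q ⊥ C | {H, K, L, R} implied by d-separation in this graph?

No

There are 6 undirected paths between Q and C; checking each against the conditioning set {H, K, L, R}:
  1. Q → H ← E → M → C — H:collider[open]; E:fork[open]; M:chain[open] ⇒ active
  2. Q → H → L ← E → M → C — H:chain[blocks]; L:collider[open]; E:fork[open]; M:chain[open] ⇒ blocked
  3. Q → R ← E → M → C — R:collider[open]; E:fork[open]; M:chain[open] ⇒ active
  4. Q → M → C — M:chain[open] ⇒ active
  5. Q → K → H ← E → M → C — K:chain[blocks]; H:collider[open]; E:fork[open]; M:chain[open] ⇒ blocked
  6. Q → K → H → L ← E → M → C — K:chain[blocks]; H:chain[blocks]; L:collider[open]; E:fork[open]; M:chain[open] ⇒ blocked
Since the path Q → H ← E → M → C is active, Q and C are not d-separated given {H, K, L, R}.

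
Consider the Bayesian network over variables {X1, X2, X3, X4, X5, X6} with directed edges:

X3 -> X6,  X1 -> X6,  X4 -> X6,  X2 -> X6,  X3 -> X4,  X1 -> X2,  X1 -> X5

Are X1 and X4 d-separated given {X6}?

No — X1 and X4 are not d-separated given {X6}.

There are 4 undirected paths between X1 and X4; checking each against the conditioning set {X6}:
Path 1: X1 → X2 → X6 ← X3 → X4
  X2 is a chain and X2 is not conditioned on; X6 is a collider and X6 is conditioned on, which opens it; X3 is a fork and X3 is not conditioned on — no node blocks this path, so it is active.
Path 2: X1 → X2 → X6 ← X4
  X2 is a chain and X2 is not conditioned on; X6 is a collider and X6 is conditioned on, which opens it — no node blocks this path, so it is active.
Path 3: X1 → X6 ← X3 → X4
  X6 is a collider and X6 is conditioned on, which opens it; X3 is a fork and X3 is not conditioned on — no node blocks this path, so it is active.
Path 4: X1 → X6 ← X4
  X6 is a collider and X6 is conditioned on, which opens it — no node blocks this path, so it is active.
Because an active path exists, X1 and X4 are not d-separated.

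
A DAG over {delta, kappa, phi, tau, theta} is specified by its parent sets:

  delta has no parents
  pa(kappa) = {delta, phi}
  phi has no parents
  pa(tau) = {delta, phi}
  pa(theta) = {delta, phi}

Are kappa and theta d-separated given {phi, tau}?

We examine all 4 paths between kappa and theta:
Path 1: kappa ← delta → theta
  delta is a fork and delta is not conditioned on — no node blocks this path, so it is active.
Path 2: kappa ← delta → tau ← phi → theta
  phi is a fork here and phi is conditioned on, so the path is blocked at phi.
Path 3: kappa ← phi → theta
  phi is a fork here and phi is conditioned on, so the path is blocked at phi.
Path 4: kappa ← phi → tau ← delta → theta
  phi is a fork here and phi is conditioned on, so the path is blocked at phi.
At least one path is unblocked, so d-separation fails.

No — kappa and theta are not d-separated given {phi, tau}.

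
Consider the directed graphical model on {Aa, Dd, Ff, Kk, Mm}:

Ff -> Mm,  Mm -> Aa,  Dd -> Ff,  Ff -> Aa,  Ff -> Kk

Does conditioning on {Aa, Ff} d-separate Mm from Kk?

Yes

There are 2 undirected paths between Mm and Kk; checking each against the conditioning set {Aa, Ff}:
Path 1: Mm → Aa ← Ff → Kk
  Ff is a fork here and Ff is conditioned on, so the path is blocked at Ff.
Path 2: Mm ← Ff → Kk
  Ff is a fork here and Ff is conditioned on, so the path is blocked at Ff.
All paths are blocked; Mm ⊥ Kk | {Aa, Ff} holds.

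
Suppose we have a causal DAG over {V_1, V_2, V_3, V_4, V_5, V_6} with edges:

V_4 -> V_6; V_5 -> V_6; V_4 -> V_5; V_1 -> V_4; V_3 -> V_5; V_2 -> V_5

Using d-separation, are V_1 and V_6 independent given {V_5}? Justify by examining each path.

2 paths connect V_1 and V_6; each must be blocked for d-separation to hold:
Path 1: V_1 → V_4 → V_5 → V_6
  V_5 is a chain here and V_5 is conditioned on, so the path is blocked at V_5.
Path 2: V_1 → V_4 → V_6
  V_4 is a chain and V_4 is not conditioned on — no node blocks this path, so it is active.
At least one path is unblocked, so d-separation fails.

No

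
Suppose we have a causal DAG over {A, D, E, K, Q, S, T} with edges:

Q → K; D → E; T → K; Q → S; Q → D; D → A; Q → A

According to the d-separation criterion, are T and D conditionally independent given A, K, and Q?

Enumerating the 2 paths from T to D and testing each for blocking by {A, K, Q}:
Path 1: T → K ← Q → A ← D
  Q is a fork here and Q is conditioned on, so the path is blocked at Q.
Path 2: T → K ← Q → D
  Q is a fork here and Q is conditioned on, so the path is blocked at Q.
Every path is blocked, so T and D are d-separated given {A, K, Q}.

Yes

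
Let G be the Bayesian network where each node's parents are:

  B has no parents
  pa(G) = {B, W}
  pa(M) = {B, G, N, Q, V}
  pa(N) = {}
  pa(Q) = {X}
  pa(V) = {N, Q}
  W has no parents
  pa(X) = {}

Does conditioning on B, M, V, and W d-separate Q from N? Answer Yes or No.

No — Q and N are not d-separated given {B, M, V, W}.

4 paths connect Q and N; each must be blocked for d-separation to hold:
  1. Q → V → M ← N — V:chain[blocks]; M:collider[open] ⇒ blocked
  2. Q → V ← N — V:collider[open] ⇒ active
  3. Q → M ← V ← N — M:collider[open]; V:chain[blocks] ⇒ blocked
  4. Q → M ← N — M:collider[open] ⇒ active
At least one path is unblocked, so d-separation fails.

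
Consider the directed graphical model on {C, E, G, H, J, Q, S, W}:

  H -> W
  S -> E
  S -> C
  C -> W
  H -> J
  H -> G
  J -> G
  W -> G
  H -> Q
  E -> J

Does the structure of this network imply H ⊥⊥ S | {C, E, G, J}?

Yes

There are 6 undirected paths between H and S; checking each against the conditioning set {C, E, G, J}:
  1. H → G ← J ← E ← S — G:collider[open]; J:chain[blocks]; E:chain[blocks] ⇒ blocked
  2. H → G ← W ← C ← S — G:collider[open]; W:chain[open]; C:chain[blocks] ⇒ blocked
  3. H → J ← E ← S — J:collider[open]; E:chain[blocks] ⇒ blocked
  4. H → J → G ← W ← C ← S — J:chain[blocks]; G:collider[open]; W:chain[open]; C:chain[blocks] ⇒ blocked
  5. H → W → G ← J ← E ← S — W:chain[open]; G:collider[open]; J:chain[blocks]; E:chain[blocks] ⇒ blocked
  6. H → W ← C ← S — W:collider[open]; C:chain[blocks] ⇒ blocked
Every path is blocked, so H and S are d-separated given {C, E, G, J}.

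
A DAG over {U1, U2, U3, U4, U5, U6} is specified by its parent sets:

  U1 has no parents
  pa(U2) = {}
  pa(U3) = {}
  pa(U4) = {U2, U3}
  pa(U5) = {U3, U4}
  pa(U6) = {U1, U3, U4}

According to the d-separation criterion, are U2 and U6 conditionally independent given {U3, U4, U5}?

Yes — U2 and U6 are d-separated given {U3, U4, U5}.

We examine all 3 paths between U2 and U6:
  1. U2 → U4 → U5 ← U3 → U6 — U4:chain[blocks]; U5:collider[open]; U3:fork[blocks] ⇒ blocked
  2. U2 → U4 ← U3 → U6 — U4:collider[open]; U3:fork[blocks] ⇒ blocked
  3. U2 → U4 → U6 — U4:chain[blocks] ⇒ blocked
All paths are blocked; U2 ⊥ U6 | {U3, U4, U5} holds.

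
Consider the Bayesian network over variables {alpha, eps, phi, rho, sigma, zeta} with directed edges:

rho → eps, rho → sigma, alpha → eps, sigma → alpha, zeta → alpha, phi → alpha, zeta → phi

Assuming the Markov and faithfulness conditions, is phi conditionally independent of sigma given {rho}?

Enumerating the 4 paths from phi to sigma and testing each for blocking by {rho}:
Path 1: phi ← zeta → alpha → eps ← rho → sigma
  eps is a collider here and neither eps nor any of its descendants is conditioned on, so the collider stays closed — the path is blocked at eps.
Path 2: phi ← zeta → alpha ← sigma
  alpha is a collider here and neither alpha nor any of its descendants is conditioned on, so the collider stays closed — the path is blocked at alpha.
Path 3: phi → alpha → eps ← rho → sigma
  eps is a collider here and neither eps nor any of its descendants is conditioned on, so the collider stays closed — the path is blocked at eps.
Path 4: phi → alpha ← sigma
  alpha is a collider here and neither alpha nor any of its descendants is conditioned on, so the collider stays closed — the path is blocked at alpha.
All paths are blocked; phi ⊥ sigma | {rho} holds.

Yes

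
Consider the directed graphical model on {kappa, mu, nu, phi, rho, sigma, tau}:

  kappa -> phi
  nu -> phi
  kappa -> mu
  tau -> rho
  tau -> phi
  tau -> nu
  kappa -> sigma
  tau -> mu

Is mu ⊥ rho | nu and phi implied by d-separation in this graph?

There are 3 undirected paths between mu and rho; checking each against the conditioning set {nu, phi}:
Path 1: mu ← tau → rho
  tau is a fork and tau is not conditioned on — no node blocks this path, so it is active.
Path 2: mu ← kappa → phi ← nu ← tau → rho
  nu is a chain here and nu is conditioned on, so the path is blocked at nu.
Path 3: mu ← kappa → phi ← tau → rho
  kappa is a fork and kappa is not conditioned on; phi is a collider and phi is conditioned on, which opens it; tau is a fork and tau is not conditioned on — no node blocks this path, so it is active.
Since the path mu ← tau → rho is active, mu and rho are not d-separated given {nu, phi}.

No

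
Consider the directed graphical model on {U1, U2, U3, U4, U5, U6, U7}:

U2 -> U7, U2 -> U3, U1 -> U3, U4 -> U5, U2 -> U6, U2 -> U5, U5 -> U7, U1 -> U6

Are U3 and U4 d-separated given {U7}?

No

We examine all 4 paths between U3 and U4:
  1. U3 ← U1 → U6 ← U2 → U5 ← U4 — U1:fork[open]; U6:collider[blocks]; U2:fork[open]; U5:collider[open] ⇒ blocked
  2. U3 ← U1 → U6 ← U2 → U7 ← U5 ← U4 — U1:fork[open]; U6:collider[blocks]; U2:fork[open]; U7:collider[open]; U5:chain[open] ⇒ blocked
  3. U3 ← U2 → U5 ← U4 — U2:fork[open]; U5:collider[open] ⇒ active
  4. U3 ← U2 → U7 ← U5 ← U4 — U2:fork[open]; U7:collider[open]; U5:chain[open] ⇒ active
Since the path U3 ← U2 → U5 ← U4 is active, U3 and U4 are not d-separated given {U7}.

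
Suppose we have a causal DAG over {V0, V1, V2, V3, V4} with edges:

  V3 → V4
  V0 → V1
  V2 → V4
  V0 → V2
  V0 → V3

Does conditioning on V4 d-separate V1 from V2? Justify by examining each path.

We examine all 2 paths between V1 and V2:
Path 1: V1 ← V0 → V2
  V0 is a fork and V0 is not conditioned on — no node blocks this path, so it is active.
Path 2: V1 ← V0 → V3 → V4 ← V2
  V0 is a fork and V0 is not conditioned on; V3 is a chain and V3 is not conditioned on; V4 is a collider and V4 is conditioned on, which opens it — no node blocks this path, so it is active.
At least one path is unblocked, so d-separation fails.

No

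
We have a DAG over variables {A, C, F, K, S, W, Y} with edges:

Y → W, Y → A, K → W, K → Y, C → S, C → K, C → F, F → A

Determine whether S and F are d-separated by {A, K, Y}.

No — S and F are not d-separated given {A, K, Y}.

3 paths connect S and F; each must be blocked for d-separation to hold:
Path 1: S ← C → K → Y → A ← F
  K is a chain here and K is conditioned on, so the path is blocked at K.
Path 2: S ← C → K → W ← Y → A ← F
  K is a chain here and K is conditioned on, so the path is blocked at K.
Path 3: S ← C → F
  C is a fork and C is not conditioned on — no node blocks this path, so it is active.
Because an active path exists, S and F are not d-separated.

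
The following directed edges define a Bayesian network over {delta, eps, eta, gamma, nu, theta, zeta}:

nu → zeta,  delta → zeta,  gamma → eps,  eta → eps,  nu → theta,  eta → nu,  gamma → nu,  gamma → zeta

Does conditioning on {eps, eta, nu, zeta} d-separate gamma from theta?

Yes

We examine all 3 paths between gamma and theta:
  1. gamma → nu → theta — nu:chain[blocks] ⇒ blocked
  2. gamma → zeta ← nu → theta — zeta:collider[open]; nu:fork[blocks] ⇒ blocked
  3. gamma → eps ← eta → nu → theta — eps:collider[open]; eta:fork[blocks]; nu:chain[blocks] ⇒ blocked
Since every path is blocked, d-separation holds.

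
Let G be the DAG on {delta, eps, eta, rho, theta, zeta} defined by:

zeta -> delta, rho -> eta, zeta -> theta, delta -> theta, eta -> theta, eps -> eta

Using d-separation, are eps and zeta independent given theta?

No — eps and zeta are not d-separated given {theta}.

There are 2 undirected paths between eps and zeta; checking each against the conditioning set {theta}:
Path 1: eps → eta → theta ← delta ← zeta
  eta is a chain and eta is not conditioned on; theta is a collider and theta is conditioned on, which opens it; delta is a chain and delta is not conditioned on — no node blocks this path, so it is active.
Path 2: eps → eta → theta ← zeta
  eta is a chain and eta is not conditioned on; theta is a collider and theta is conditioned on, which opens it — no node blocks this path, so it is active.
Since the path eps → eta → theta ← delta ← zeta is active, eps and zeta are not d-separated given {theta}.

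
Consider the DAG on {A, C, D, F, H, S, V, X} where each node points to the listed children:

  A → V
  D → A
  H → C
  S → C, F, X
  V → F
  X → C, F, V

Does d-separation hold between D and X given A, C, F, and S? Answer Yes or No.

Yes

There are 4 undirected paths between D and X; checking each against the conditioning set {A, C, F, S}:
  1. D → A → V → F ← S → C ← X — A:chain[blocks]; V:chain[open]; F:collider[open]; S:fork[blocks]; C:collider[open] ⇒ blocked
  2. D → A → V → F ← S → X — A:chain[blocks]; V:chain[open]; F:collider[open]; S:fork[blocks] ⇒ blocked
  3. D → A → V → F ← X — A:chain[blocks]; V:chain[open]; F:collider[open] ⇒ blocked
  4. D → A → V ← X — A:chain[blocks]; V:collider[open] ⇒ blocked
Since every path is blocked, d-separation holds.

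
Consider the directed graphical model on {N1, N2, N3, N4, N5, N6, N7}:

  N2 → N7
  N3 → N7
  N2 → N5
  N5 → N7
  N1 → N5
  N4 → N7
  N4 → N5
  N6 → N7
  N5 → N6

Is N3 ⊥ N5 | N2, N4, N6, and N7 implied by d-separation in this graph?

No

4 paths connect N3 and N5; each must be blocked for d-separation to hold:
Path 1: N3 → N7 ← N4 → N5
  N4 is a fork here and N4 is conditioned on, so the path is blocked at N4.
Path 2: N3 → N7 ← N2 → N5
  N2 is a fork here and N2 is conditioned on, so the path is blocked at N2.
Path 3: N3 → N7 ← N6 ← N5
  N6 is a chain here and N6 is conditioned on, so the path is blocked at N6.
Path 4: N3 → N7 ← N5
  N7 is a collider and N7 is conditioned on, which opens it — no node blocks this path, so it is active.
Because an active path exists, N3 and N5 are not d-separated.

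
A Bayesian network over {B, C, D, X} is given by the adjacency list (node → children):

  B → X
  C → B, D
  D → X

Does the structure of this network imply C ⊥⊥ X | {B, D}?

2 paths connect C and X; each must be blocked for d-separation to hold:
Path 1: C → B → X
  B is a chain here and B is conditioned on, so the path is blocked at B.
Path 2: C → D → X
  D is a chain here and D is conditioned on, so the path is blocked at D.
Since every path is blocked, d-separation holds.

Yes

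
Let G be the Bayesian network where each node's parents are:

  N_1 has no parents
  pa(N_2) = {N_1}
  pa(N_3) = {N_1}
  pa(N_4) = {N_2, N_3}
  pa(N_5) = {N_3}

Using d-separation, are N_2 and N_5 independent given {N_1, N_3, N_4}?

Yes

There are 2 undirected paths between N_2 and N_5; checking each against the conditioning set {N_1, N_3, N_4}:
  1. N_2 → N_4 ← N_3 → N_5 — N_4:collider[open]; N_3:fork[blocks] ⇒ blocked
  2. N_2 ← N_1 → N_3 → N_5 — N_1:fork[blocks]; N_3:chain[blocks] ⇒ blocked
Every path is blocked, so N_2 and N_5 are d-separated given {N_1, N_3, N_4}.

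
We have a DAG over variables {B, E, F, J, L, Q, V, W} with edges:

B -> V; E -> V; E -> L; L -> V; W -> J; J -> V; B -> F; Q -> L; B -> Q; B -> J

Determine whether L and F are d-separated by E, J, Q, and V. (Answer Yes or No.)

No

Enumerating the 5 paths from L to F and testing each for blocking by {E, J, Q, V}:
Path 1: L ← Q ← B → F
  Q is a chain here and Q is conditioned on, so the path is blocked at Q.
Path 2: L ← E → V ← B → F
  E is a fork here and E is conditioned on, so the path is blocked at E.
Path 3: L ← E → V ← J ← B → F
  E is a fork here and E is conditioned on, so the path is blocked at E.
Path 4: L → V ← B → F
  V is a collider and V is conditioned on, which opens it; B is a fork and B is not conditioned on — no node blocks this path, so it is active.
Path 5: L → V ← J ← B → F
  J is a chain here and J is conditioned on, so the path is blocked at J.
Because an active path exists, L and F are not d-separated.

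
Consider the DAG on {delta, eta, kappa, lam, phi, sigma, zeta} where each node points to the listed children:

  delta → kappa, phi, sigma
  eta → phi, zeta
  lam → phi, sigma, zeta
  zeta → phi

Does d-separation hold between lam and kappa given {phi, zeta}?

There are 4 undirected paths between lam and kappa; checking each against the conditioning set {phi, zeta}:
  1. lam → sigma ← delta → kappa — sigma:collider[blocks]; delta:fork[open] ⇒ blocked
  2. lam → phi ← delta → kappa — phi:collider[open]; delta:fork[open] ⇒ active
  3. lam → zeta ← eta → phi ← delta → kappa — zeta:collider[open]; eta:fork[open]; phi:collider[open]; delta:fork[open] ⇒ active
  4. lam → zeta → phi ← delta → kappa — zeta:chain[blocks]; phi:collider[open]; delta:fork[open] ⇒ blocked
Since the path lam → phi ← delta → kappa is active, lam and kappa are not d-separated given {phi, zeta}.

No — lam and kappa are not d-separated given {phi, zeta}.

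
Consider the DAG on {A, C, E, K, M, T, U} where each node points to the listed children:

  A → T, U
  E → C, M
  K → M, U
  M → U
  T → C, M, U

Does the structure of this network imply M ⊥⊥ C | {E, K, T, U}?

There are 6 undirected paths between M and C; checking each against the conditioning set {E, K, T, U}:
Path 1: M ← E → C
  E is a fork here and E is conditioned on, so the path is blocked at E.
Path 2: M ← K → U ← T → C
  K is a fork here and K is conditioned on, so the path is blocked at K.
Path 3: M ← K → U ← A → T → C
  K is a fork here and K is conditioned on, so the path is blocked at K.
Path 4: M ← T → C
  T is a fork here and T is conditioned on, so the path is blocked at T.
Path 5: M → U ← T → C
  T is a fork here and T is conditioned on, so the path is blocked at T.
Path 6: M → U ← A → T → C
  T is a chain here and T is conditioned on, so the path is blocked at T.
Since every path is blocked, d-separation holds.

Yes — M and C are d-separated given {E, K, T, U}.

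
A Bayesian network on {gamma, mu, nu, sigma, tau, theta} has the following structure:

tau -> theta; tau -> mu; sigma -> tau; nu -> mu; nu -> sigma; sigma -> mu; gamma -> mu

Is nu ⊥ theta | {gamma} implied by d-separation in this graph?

There are 4 undirected paths between nu and theta; checking each against the conditioning set {gamma}:
Path 1: nu → mu ← tau → theta
  mu is a collider here and neither mu nor any of its descendants is conditioned on, so the collider stays closed — the path is blocked at mu.
Path 2: nu → mu ← sigma → tau → theta
  mu is a collider here and neither mu nor any of its descendants is conditioned on, so the collider stays closed — the path is blocked at mu.
Path 3: nu → sigma → mu ← tau → theta
  mu is a collider here and neither mu nor any of its descendants is conditioned on, so the collider stays closed — the path is blocked at mu.
Path 4: nu → sigma → tau → theta
  sigma is a chain and sigma is not conditioned on; tau is a chain and tau is not conditioned on — no node blocks this path, so it is active.
At least one path is unblocked, so d-separation fails.

No — nu and theta are not d-separated given {gamma}.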